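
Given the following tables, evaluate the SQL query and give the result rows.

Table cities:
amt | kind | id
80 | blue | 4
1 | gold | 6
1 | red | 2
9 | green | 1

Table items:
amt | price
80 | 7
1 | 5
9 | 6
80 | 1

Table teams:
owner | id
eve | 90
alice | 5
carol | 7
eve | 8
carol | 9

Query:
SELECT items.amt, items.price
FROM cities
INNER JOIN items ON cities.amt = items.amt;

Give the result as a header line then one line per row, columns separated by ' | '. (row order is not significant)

== RESULT ==
items.amt | items.price
80 | 7
80 | 1
1 | 5
1 | 5
9 | 6

Derivation:
After JOIN items (5 rows):
cities.amt | cities.kind | cities.id | items.amt | items.price
80 | blue | 4 | 80 | 7
80 | blue | 4 | 80 | 1
1 | gold | 6 | 1 | 5
1 | red | 2 | 1 | 5
9 | green | 1 | 9 | 6
After SELECT (5 rows):
items.amt | items.price
80 | 7
80 | 1
1 | 5
1 | 5
9 | 6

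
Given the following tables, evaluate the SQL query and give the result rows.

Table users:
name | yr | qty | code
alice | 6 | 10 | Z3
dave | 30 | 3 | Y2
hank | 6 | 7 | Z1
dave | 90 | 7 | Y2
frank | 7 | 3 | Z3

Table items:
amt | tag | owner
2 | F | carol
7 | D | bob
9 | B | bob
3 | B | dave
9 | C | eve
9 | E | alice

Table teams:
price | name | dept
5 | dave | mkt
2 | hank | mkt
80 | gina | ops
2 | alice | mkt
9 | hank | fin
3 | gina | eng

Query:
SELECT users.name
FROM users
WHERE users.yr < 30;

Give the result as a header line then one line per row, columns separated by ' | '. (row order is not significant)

== RESULT ==
users.name
alice
hank
frank

Derivation:
After WHERE (3 rows):
users.name | users.yr | users.qty | users.code
alice | 6 | 10 | Z3
hank | 6 | 7 | Z1
frank | 7 | 3 | Z3
After SELECT (3 rows):
users.name
alice
hank
frank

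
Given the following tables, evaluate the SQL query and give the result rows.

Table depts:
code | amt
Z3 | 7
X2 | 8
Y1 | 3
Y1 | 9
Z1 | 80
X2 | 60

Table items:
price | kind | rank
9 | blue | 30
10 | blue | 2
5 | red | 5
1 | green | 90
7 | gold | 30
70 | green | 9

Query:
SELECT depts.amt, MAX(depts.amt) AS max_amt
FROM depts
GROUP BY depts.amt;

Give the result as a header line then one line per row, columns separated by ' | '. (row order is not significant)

== RESULT ==
depts.amt | max_amt
7 | 7
8 | 8
3 | 3
9 | 9
80 | 80
60 | 60

Derivation:
After GROUP BY (6 rows):
depts.amt | max_amt
7 | 7
8 | 8
3 | 3
9 | 9
80 | 80
60 | 60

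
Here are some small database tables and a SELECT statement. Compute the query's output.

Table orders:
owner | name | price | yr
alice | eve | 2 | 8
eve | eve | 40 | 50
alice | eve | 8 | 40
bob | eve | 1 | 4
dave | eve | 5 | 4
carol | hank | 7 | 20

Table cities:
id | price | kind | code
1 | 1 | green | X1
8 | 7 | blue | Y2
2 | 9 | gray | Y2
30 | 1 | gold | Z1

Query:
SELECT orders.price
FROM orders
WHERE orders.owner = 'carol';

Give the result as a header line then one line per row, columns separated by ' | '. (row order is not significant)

After WHERE (1 rows):
orders.owner | orders.name | orders.price | orders.yr
carol | hank | 7 | 20
After SELECT (1 rows):
orders.price
7

== RESULT ==
orders.price
7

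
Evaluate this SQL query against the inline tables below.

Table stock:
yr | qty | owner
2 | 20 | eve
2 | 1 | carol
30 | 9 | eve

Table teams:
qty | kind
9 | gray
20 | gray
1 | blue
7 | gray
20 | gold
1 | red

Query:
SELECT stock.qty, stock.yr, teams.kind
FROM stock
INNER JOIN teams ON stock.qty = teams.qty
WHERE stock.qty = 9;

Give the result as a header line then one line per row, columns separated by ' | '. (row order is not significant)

After JOIN teams (5 rows):
stock.yr | stock.qty | stock.owner | teams.qty | teams.kind
2 | 20 | eve | 20 | gray
2 | 20 | eve | 20 | gold
2 | 1 | carol | 1 | blue
2 | 1 | carol | 1 | red
30 | 9 | eve | 9 | gray
After WHERE (1 rows):
stock.yr | stock.qty | stock.owner | teams.qty | teams.kind
30 | 9 | eve | 9 | gray
After SELECT (1 rows):
stock.qty | stock.yr | teams.kind
9 | 30 | gray

== RESULT ==
stock.qty | stock.yr | teams.kind
9 | 30 | gray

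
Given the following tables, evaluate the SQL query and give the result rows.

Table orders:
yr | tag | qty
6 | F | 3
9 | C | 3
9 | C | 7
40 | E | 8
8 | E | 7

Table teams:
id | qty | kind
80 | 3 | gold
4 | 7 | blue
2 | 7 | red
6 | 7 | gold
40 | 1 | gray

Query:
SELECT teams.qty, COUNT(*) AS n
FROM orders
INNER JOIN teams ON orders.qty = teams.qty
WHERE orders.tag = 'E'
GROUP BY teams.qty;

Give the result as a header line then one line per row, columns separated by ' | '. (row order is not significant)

== RESULT ==
teams.qty | n
7 | 3

Derivation:
After JOIN teams (8 rows):
orders.yr | orders.tag | orders.qty | teams.id | teams.qty | teams.kind
6 | F | 3 | 80 | 3 | gold
9 | C | 3 | 80 | 3 | gold
9 | C | 7 | 4 | 7 | blue
9 | C | 7 | 2 | 7 | red
9 | C | 7 | 6 | 7 | gold
8 | E | 7 | 4 | 7 | blue
8 | E | 7 | 2 | 7 | red
8 | E | 7 | 6 | 7 | gold
After WHERE (3 rows):
orders.yr | orders.tag | orders.qty | teams.id | teams.qty | teams.kind
8 | E | 7 | 4 | 7 | blue
8 | E | 7 | 2 | 7 | red
8 | E | 7 | 6 | 7 | gold
After GROUP BY (1 rows):
teams.qty | n
7 | 3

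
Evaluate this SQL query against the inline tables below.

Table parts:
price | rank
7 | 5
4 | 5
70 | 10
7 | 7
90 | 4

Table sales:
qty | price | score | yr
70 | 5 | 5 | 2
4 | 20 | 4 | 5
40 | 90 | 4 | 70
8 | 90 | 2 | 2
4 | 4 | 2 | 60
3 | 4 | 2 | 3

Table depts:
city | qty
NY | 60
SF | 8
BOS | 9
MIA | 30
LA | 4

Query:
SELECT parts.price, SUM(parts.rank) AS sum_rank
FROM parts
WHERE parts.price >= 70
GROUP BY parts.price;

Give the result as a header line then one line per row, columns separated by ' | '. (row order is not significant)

After WHERE (2 rows):
parts.price | parts.rank
70 | 10
90 | 4
After GROUP BY (2 rows):
parts.price | sum_rank
70 | 10
90 | 4

== RESULT ==
parts.price | sum_rank
70 | 10
90 | 4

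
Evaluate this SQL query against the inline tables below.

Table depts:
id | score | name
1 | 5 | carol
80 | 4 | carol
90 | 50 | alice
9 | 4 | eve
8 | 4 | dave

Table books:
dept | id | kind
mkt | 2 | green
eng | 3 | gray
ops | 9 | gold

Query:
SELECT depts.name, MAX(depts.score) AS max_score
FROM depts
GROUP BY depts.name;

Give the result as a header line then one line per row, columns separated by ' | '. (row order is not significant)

== RESULT ==
depts.name | max_score
carol | 5
alice | 50
eve | 4
dave | 4

Derivation:
After GROUP BY (4 rows):
depts.name | max_score
carol | 5
alice | 50
eve | 4
dave | 4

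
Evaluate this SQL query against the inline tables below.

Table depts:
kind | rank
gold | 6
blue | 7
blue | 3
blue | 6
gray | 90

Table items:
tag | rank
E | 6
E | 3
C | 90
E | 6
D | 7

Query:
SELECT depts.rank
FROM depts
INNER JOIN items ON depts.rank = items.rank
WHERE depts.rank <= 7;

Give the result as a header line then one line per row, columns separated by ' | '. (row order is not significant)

After JOIN items (7 rows):
depts.kind | depts.rank | items.tag | items.rank
gold | 6 | E | 6
gold | 6 | E | 6
blue | 7 | D | 7
blue | 3 | E | 3
blue | 6 | E | 6
blue | 6 | E | 6
gray | 90 | C | 90
After WHERE (6 rows):
depts.kind | depts.rank | items.tag | items.rank
gold | 6 | E | 6
gold | 6 | E | 6
blue | 7 | D | 7
blue | 3 | E | 3
blue | 6 | E | 6
blue | 6 | E | 6
After SELECT (6 rows):
depts.rank
6
6
7
3
6
6

== RESULT ==
depts.rank
6
6
7
3
6
6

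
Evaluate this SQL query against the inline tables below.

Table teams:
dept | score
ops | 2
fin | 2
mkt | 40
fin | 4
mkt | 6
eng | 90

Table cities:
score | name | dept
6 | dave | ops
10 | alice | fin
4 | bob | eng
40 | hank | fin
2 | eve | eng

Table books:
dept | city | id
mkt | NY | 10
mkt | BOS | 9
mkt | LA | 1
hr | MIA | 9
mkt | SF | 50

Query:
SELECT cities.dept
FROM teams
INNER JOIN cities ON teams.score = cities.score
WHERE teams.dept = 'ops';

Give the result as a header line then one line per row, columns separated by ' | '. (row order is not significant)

After JOIN cities (5 rows):
teams.dept | teams.score | cities.score | cities.name | cities.dept
ops | 2 | 2 | eve | eng
fin | 2 | 2 | eve | eng
mkt | 40 | 40 | hank | fin
fin | 4 | 4 | bob | eng
mkt | 6 | 6 | dave | ops
After WHERE (1 rows):
teams.dept | teams.score | cities.score | cities.name | cities.dept
ops | 2 | 2 | eve | eng
After SELECT (1 rows):
cities.dept
eng

== RESULT ==
cities.dept
eng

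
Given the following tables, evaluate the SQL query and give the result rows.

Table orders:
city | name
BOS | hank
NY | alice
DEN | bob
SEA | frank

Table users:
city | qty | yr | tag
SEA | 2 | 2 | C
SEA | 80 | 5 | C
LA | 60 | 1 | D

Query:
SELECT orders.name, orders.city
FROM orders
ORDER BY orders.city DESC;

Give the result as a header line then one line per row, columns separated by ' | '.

== RESULT ==
orders.name | orders.city
frank | SEA
alice | NY
bob | DEN
hank | BOS

Derivation:
After SELECT (4 rows):
orders.name | orders.city
hank | BOS
alice | NY
bob | DEN
frank | SEA
After ORDER BY (4 rows):
orders.name | orders.city
frank | SEA
alice | NY
bob | DEN
hank | BOS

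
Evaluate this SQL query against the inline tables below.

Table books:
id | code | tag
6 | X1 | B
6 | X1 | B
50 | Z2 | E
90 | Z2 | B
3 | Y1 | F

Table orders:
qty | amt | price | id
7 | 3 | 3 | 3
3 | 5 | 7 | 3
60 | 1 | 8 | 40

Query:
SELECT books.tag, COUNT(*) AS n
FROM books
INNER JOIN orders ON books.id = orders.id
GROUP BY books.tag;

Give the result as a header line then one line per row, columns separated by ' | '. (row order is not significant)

After JOIN orders (2 rows):
books.id | books.code | books.tag | orders.qty | orders.amt | orders.price | orders.id
3 | Y1 | F | 7 | 3 | 3 | 3
3 | Y1 | F | 3 | 5 | 7 | 3
After GROUP BY (1 rows):
books.tag | n
F | 2

== RESULT ==
books.tag | n
F | 2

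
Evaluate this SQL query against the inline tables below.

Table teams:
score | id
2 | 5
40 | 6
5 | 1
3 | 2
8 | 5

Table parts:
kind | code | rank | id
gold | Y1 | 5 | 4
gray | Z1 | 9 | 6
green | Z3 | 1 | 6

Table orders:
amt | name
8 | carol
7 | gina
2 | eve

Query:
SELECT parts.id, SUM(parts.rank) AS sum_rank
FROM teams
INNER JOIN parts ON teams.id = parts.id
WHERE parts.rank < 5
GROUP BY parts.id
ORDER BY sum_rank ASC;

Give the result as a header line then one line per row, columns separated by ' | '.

== RESULT ==
parts.id | sum_rank
6 | 1

Derivation:
After JOIN parts (2 rows):
teams.score | teams.id | parts.kind | parts.code | parts.rank | parts.id
40 | 6 | gray | Z1 | 9 | 6
40 | 6 | green | Z3 | 1 | 6
After WHERE (1 rows):
teams.score | teams.id | parts.kind | parts.code | parts.rank | parts.id
40 | 6 | green | Z3 | 1 | 6
After GROUP BY (1 rows):
parts.id | sum_rank
6 | 1
After ORDER BY (1 rows):
parts.id | sum_rank
6 | 1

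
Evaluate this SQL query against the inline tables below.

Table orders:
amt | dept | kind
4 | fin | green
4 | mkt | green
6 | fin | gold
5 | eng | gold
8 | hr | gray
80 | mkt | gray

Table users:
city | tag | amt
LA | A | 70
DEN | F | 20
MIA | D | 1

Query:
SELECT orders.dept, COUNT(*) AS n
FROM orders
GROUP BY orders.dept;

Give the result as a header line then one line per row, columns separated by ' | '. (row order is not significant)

After GROUP BY (4 rows):
orders.dept | n
fin | 2
mkt | 2
eng | 1
hr | 1

== RESULT ==
orders.dept | n
fin | 2
mkt | 2
eng | 1
hr | 1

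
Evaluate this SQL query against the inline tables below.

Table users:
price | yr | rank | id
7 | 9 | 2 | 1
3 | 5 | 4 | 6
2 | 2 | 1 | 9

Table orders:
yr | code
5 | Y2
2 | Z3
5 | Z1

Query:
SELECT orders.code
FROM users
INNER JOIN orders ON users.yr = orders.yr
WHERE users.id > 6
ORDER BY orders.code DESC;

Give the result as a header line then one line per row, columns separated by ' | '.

== RESULT ==
orders.code
Z3

Derivation:
After JOIN orders (3 rows):
users.price | users.yr | users.rank | users.id | orders.yr | orders.code
3 | 5 | 4 | 6 | 5 | Y2
3 | 5 | 4 | 6 | 5 | Z1
2 | 2 | 1 | 9 | 2 | Z3
After WHERE (1 rows):
users.price | users.yr | users.rank | users.id | orders.yr | orders.code
2 | 2 | 1 | 9 | 2 | Z3
After SELECT (1 rows):
orders.code
Z3
After ORDER BY (1 rows):
orders.code
Z3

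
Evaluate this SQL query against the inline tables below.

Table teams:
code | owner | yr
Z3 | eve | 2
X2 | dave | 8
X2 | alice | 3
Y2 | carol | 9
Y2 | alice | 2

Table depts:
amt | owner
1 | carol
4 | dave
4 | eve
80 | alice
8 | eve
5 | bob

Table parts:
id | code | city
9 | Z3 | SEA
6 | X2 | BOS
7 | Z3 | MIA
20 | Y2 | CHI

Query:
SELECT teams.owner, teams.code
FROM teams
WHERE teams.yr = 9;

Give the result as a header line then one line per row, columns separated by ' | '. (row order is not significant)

After WHERE (1 rows):
teams.code | teams.owner | teams.yr
Y2 | carol | 9
After SELECT (1 rows):
teams.owner | teams.code
carol | Y2

== RESULT ==
teams.owner | teams.code
carol | Y2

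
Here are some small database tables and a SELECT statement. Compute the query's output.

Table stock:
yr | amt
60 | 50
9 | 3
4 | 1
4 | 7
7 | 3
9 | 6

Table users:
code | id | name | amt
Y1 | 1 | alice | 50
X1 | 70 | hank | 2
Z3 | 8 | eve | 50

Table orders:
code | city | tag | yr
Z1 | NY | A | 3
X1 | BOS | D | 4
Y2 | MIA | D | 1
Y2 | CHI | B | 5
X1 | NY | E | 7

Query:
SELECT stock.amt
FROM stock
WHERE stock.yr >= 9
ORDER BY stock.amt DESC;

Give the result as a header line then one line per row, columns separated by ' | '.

After WHERE (3 rows):
stock.yr | stock.amt
60 | 50
9 | 3
9 | 6
After SELECT (3 rows):
stock.amt
50
3
6
After ORDER BY (3 rows):
stock.amt
50
6
3

== RESULT ==
stock.amt
50
6
3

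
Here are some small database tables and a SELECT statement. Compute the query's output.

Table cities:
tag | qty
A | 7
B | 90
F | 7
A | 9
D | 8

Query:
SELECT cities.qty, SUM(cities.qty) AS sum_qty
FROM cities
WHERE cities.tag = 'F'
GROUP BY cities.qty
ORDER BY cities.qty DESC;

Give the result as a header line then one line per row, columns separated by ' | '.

After WHERE (1 rows):
cities.tag | cities.qty
F | 7
After GROUP BY (1 rows):
cities.qty | sum_qty
7 | 7
After ORDER BY (1 rows):
cities.qty | sum_qty
7 | 7

== RESULT ==
cities.qty | sum_qty
7 | 7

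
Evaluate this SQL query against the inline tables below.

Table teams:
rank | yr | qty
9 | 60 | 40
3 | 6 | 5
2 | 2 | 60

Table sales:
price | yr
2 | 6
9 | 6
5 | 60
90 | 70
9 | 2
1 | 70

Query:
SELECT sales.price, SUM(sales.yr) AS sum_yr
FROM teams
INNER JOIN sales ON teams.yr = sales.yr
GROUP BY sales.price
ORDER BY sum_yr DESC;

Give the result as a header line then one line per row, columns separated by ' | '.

== RESULT ==
sales.price | sum_yr
5 | 60
9 | 8
2 | 6

Derivation:
After JOIN sales (4 rows):
teams.rank | teams.yr | teams.qty | sales.price | sales.yr
9 | 60 | 40 | 5 | 60
3 | 6 | 5 | 2 | 6
3 | 6 | 5 | 9 | 6
2 | 2 | 60 | 9 | 2
After GROUP BY (3 rows):
sales.price | sum_yr
5 | 60
2 | 6
9 | 8
After ORDER BY (3 rows):
sales.price | sum_yr
5 | 60
9 | 8
2 | 6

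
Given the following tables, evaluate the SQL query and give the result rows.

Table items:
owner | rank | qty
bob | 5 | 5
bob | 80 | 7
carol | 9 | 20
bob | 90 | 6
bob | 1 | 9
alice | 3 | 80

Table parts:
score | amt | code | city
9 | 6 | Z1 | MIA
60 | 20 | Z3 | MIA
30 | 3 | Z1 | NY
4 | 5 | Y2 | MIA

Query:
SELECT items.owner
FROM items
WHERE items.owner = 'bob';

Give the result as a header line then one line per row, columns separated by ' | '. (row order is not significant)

== RESULT ==
items.owner
bob
bob
bob
bob

Derivation:
After WHERE (4 rows):
items.owner | items.rank | items.qty
bob | 5 | 5
bob | 80 | 7
bob | 90 | 6
bob | 1 | 9
After SELECT (4 rows):
items.owner
bob
bob
bob
bob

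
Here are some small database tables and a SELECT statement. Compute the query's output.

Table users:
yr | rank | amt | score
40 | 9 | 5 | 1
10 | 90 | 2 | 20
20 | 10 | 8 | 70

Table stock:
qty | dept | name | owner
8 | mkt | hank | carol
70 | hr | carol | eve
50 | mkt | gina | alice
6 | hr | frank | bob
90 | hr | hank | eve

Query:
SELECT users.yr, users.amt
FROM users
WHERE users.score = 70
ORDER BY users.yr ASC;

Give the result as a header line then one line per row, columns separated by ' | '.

After WHERE (1 rows):
users.yr | users.rank | users.amt | users.score
20 | 10 | 8 | 70
After SELECT (1 rows):
users.yr | users.amt
20 | 8
After ORDER BY (1 rows):
users.yr | users.amt
20 | 8

== RESULT ==
users.yr | users.amt
20 | 8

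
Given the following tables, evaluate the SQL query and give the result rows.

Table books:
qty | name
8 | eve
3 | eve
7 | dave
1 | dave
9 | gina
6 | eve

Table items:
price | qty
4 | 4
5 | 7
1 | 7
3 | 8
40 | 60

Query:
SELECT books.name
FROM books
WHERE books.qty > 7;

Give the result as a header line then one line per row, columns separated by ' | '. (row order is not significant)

After WHERE (2 rows):
books.qty | books.name
8 | eve
9 | gina
After SELECT (2 rows):
books.name
eve
gina

== RESULT ==
books.name
eve
gina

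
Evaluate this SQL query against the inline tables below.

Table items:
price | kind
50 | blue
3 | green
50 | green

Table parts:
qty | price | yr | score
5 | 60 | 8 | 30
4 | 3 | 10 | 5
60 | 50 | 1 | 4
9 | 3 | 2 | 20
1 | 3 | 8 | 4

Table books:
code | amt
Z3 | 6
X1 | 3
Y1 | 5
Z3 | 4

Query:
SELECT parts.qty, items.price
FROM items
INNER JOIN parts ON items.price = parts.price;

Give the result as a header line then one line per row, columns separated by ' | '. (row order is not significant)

== RESULT ==
parts.qty | items.price
60 | 50
4 | 3
9 | 3
1 | 3
60 | 50

Derivation:
After JOIN parts (5 rows):
items.price | items.kind | parts.qty | parts.price | parts.yr | parts.score
50 | blue | 60 | 50 | 1 | 4
3 | green | 4 | 3 | 10 | 5
3 | green | 9 | 3 | 2 | 20
3 | green | 1 | 3 | 8 | 4
50 | green | 60 | 50 | 1 | 4
After SELECT (5 rows):
parts.qty | items.price
60 | 50
4 | 3
9 | 3
1 | 3
60 | 50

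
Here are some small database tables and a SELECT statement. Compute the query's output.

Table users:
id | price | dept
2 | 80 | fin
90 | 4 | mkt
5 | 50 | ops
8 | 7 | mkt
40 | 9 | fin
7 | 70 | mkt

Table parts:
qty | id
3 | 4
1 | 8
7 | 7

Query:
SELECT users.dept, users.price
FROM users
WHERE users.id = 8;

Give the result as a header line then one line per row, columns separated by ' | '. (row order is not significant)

== RESULT ==
users.dept | users.price
mkt | 7

Derivation:
After WHERE (1 rows):
users.id | users.price | users.dept
8 | 7 | mkt
After SELECT (1 rows):
users.dept | users.price
mkt | 7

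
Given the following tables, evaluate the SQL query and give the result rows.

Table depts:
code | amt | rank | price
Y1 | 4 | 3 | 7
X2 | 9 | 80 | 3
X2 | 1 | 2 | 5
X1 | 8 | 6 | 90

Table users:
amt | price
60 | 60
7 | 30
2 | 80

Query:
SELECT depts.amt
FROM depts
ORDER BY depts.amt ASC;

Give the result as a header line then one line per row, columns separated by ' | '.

After SELECT (4 rows):
depts.amt
4
9
1
8
After ORDER BY (4 rows):
depts.amt
1
4
8
9

== RESULT ==
depts.amt
1
4
8
9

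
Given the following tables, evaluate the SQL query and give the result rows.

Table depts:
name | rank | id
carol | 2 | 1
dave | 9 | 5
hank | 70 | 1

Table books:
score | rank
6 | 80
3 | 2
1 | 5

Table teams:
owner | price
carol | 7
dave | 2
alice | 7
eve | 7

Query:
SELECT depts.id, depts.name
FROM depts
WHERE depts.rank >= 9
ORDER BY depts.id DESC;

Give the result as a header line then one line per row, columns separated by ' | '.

After WHERE (2 rows):
depts.name | depts.rank | depts.id
dave | 9 | 5
hank | 70 | 1
After SELECT (2 rows):
depts.id | depts.name
5 | dave
1 | hank
After ORDER BY (2 rows):
depts.id | depts.name
5 | dave
1 | hank

== RESULT ==
depts.id | depts.name
5 | dave
1 | hank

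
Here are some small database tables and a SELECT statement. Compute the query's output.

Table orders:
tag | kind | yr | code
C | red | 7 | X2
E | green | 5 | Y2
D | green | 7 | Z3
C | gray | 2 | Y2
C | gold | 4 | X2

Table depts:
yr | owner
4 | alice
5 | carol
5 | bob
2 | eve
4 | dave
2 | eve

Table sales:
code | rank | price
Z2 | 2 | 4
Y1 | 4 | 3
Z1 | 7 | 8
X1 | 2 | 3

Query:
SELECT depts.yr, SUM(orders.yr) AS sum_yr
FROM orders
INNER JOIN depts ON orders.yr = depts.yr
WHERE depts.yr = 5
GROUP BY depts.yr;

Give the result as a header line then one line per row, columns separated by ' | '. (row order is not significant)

== RESULT ==
depts.yr | sum_yr
5 | 10

Derivation:
After JOIN depts (6 rows):
orders.tag | orders.kind | orders.yr | orders.code | depts.yr | depts.owner
E | green | 5 | Y2 | 5 | carol
E | green | 5 | Y2 | 5 | bob
C | gray | 2 | Y2 | 2 | eve
C | gray | 2 | Y2 | 2 | eve
C | gold | 4 | X2 | 4 | alice
C | gold | 4 | X2 | 4 | dave
After WHERE (2 rows):
orders.tag | orders.kind | orders.yr | orders.code | depts.yr | depts.owner
E | green | 5 | Y2 | 5 | carol
E | green | 5 | Y2 | 5 | bob
After GROUP BY (1 rows):
depts.yr | sum_yr
5 | 10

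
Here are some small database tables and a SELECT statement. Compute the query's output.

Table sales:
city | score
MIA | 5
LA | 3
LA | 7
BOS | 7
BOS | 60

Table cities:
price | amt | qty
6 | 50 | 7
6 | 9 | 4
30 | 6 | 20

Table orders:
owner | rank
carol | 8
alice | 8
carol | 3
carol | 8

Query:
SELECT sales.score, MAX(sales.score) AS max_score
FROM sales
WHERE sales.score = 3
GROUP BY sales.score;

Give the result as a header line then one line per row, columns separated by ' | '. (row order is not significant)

== RESULT ==
sales.score | max_score
3 | 3

Derivation:
After WHERE (1 rows):
sales.city | sales.score
LA | 3
After GROUP BY (1 rows):
sales.score | max_score
3 | 3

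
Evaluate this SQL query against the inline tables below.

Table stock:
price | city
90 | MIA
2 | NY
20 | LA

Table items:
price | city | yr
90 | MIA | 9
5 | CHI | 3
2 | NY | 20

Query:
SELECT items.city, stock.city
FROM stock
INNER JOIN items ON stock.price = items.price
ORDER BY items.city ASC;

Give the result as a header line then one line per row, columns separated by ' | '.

== RESULT ==
items.city | stock.city
MIA | MIA
NY | NY

Derivation:
After JOIN items (2 rows):
stock.price | stock.city | items.price | items.city | items.yr
90 | MIA | 90 | MIA | 9
2 | NY | 2 | NY | 20
After SELECT (2 rows):
items.city | stock.city
MIA | MIA
NY | NY
After ORDER BY (2 rows):
items.city | stock.city
MIA | MIA
NY | NY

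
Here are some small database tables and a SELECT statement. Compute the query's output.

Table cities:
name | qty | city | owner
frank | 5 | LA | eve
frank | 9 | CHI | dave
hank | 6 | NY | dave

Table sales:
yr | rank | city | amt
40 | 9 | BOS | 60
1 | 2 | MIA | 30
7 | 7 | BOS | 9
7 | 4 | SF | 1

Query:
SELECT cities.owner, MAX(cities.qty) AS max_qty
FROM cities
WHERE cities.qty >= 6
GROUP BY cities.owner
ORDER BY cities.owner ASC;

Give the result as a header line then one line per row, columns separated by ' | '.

== RESULT ==
cities.owner | max_qty
dave | 9

Derivation:
After WHERE (2 rows):
cities.name | cities.qty | cities.city | cities.owner
frank | 9 | CHI | dave
hank | 6 | NY | dave
After GROUP BY (1 rows):
cities.owner | max_qty
dave | 9
After ORDER BY (1 rows):
cities.owner | max_qty
dave | 9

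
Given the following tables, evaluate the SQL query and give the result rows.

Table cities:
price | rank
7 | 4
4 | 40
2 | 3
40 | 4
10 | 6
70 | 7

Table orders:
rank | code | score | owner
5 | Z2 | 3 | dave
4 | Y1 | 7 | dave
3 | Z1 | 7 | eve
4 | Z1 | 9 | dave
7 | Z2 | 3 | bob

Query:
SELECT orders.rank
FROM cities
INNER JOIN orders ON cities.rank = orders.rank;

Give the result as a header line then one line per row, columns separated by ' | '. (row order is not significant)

After JOIN orders (6 rows):
cities.price | cities.rank | orders.rank | orders.code | orders.score | orders.owner
7 | 4 | 4 | Y1 | 7 | dave
7 | 4 | 4 | Z1 | 9 | dave
2 | 3 | 3 | Z1 | 7 | eve
40 | 4 | 4 | Y1 | 7 | dave
40 | 4 | 4 | Z1 | 9 | dave
70 | 7 | 7 | Z2 | 3 | bob
After SELECT (6 rows):
orders.rank
4
4
3
4
4
7

== RESULT ==
orders.rank
4
4
3
4
4
7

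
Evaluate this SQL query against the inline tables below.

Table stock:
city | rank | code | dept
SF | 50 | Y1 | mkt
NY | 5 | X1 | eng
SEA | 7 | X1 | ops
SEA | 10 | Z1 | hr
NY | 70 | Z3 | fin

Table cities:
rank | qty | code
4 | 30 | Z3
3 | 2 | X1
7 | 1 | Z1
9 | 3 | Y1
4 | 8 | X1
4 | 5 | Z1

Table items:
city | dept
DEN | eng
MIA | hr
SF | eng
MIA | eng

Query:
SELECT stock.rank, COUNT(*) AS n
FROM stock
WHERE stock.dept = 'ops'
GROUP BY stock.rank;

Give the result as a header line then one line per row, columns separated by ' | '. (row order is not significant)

== RESULT ==
stock.rank | n
7 | 1

Derivation:
After WHERE (1 rows):
stock.city | stock.rank | stock.code | stock.dept
SEA | 7 | X1 | ops
After GROUP BY (1 rows):
stock.rank | n
7 | 1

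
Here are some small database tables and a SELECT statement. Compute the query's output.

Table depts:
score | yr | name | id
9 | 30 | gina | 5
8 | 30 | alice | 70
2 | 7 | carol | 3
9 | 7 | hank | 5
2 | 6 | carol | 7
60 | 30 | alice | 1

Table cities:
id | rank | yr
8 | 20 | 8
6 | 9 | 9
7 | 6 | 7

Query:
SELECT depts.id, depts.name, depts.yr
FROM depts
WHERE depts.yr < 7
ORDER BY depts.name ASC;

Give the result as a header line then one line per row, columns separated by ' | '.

After WHERE (1 rows):
depts.score | depts.yr | depts.name | depts.id
2 | 6 | carol | 7
After SELECT (1 rows):
depts.id | depts.name | depts.yr
7 | carol | 6
After ORDER BY (1 rows):
depts.id | depts.name | depts.yr
7 | carol | 6

== RESULT ==
depts.id | depts.name | depts.yr
7 | carol | 6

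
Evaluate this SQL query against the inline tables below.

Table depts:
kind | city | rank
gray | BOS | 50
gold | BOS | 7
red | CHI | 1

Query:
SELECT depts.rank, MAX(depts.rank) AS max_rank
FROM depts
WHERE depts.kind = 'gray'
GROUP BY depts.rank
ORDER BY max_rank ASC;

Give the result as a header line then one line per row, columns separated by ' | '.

After WHERE (1 rows):
depts.kind | depts.city | depts.rank
gray | BOS | 50
After GROUP BY (1 rows):
depts.rank | max_rank
50 | 50
After ORDER BY (1 rows):
depts.rank | max_rank
50 | 50

== RESULT ==
depts.rank | max_rank
50 | 50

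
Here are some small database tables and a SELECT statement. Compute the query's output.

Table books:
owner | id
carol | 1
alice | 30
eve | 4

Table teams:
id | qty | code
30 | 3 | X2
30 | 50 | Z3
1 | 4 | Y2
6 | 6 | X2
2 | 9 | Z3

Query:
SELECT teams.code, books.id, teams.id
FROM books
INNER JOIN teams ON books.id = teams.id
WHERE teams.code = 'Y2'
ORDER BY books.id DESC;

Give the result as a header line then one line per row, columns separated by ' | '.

After JOIN teams (3 rows):
books.owner | books.id | teams.id | teams.qty | teams.code
carol | 1 | 1 | 4 | Y2
alice | 30 | 30 | 3 | X2
alice | 30 | 30 | 50 | Z3
After WHERE (1 rows):
books.owner | books.id | teams.id | teams.qty | teams.code
carol | 1 | 1 | 4 | Y2
After SELECT (1 rows):
teams.code | books.id | teams.id
Y2 | 1 | 1
After ORDER BY (1 rows):
teams.code | books.id | teams.id
Y2 | 1 | 1

== RESULT ==
teams.code | books.id | teams.id
Y2 | 1 | 1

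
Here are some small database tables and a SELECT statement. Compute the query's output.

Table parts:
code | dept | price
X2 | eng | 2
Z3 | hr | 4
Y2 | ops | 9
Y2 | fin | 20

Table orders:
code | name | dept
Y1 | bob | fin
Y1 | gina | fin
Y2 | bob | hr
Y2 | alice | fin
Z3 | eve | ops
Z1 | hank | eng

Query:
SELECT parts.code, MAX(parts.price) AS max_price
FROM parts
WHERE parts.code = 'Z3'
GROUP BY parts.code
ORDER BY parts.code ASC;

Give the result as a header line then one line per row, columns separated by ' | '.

After WHERE (1 rows):
parts.code | parts.dept | parts.price
Z3 | hr | 4
After GROUP BY (1 rows):
parts.code | max_price
Z3 | 4
After ORDER BY (1 rows):
parts.code | max_price
Z3 | 4

== RESULT ==
parts.code | max_price
Z3 | 4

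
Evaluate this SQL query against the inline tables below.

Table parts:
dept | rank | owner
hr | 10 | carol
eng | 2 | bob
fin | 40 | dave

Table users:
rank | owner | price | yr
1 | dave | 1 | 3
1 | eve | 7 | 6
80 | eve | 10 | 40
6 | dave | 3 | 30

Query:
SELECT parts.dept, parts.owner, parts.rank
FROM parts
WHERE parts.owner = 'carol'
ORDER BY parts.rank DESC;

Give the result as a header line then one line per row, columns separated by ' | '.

== RESULT ==
parts.dept | parts.owner | parts.rank
hr | carol | 10

Derivation:
After WHERE (1 rows):
parts.dept | parts.rank | parts.owner
hr | 10 | carol
After SELECT (1 rows):
parts.dept | parts.owner | parts.rank
hr | carol | 10
After ORDER BY (1 rows):
parts.dept | parts.owner | parts.rank
hr | carol | 10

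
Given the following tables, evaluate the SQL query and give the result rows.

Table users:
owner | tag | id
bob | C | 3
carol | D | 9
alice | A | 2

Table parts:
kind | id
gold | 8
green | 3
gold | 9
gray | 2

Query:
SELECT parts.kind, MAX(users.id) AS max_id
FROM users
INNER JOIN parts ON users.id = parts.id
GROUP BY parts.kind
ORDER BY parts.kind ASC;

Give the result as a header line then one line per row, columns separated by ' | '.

== RESULT ==
parts.kind | max_id
gold | 9
gray | 2
green | 3

Derivation:
After JOIN parts (3 rows):
users.owner | users.tag | users.id | parts.kind | parts.id
bob | C | 3 | green | 3
carol | D | 9 | gold | 9
alice | A | 2 | gray | 2
After GROUP BY (3 rows):
parts.kind | max_id
green | 3
gold | 9
gray | 2
After ORDER BY (3 rows):
parts.kind | max_id
gold | 9
gray | 2
green | 3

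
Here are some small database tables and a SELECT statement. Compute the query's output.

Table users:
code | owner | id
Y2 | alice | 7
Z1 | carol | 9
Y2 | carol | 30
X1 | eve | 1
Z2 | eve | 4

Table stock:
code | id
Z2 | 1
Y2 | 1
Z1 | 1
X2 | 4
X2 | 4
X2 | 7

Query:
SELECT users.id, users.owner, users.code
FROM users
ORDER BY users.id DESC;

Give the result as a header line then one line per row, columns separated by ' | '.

After SELECT (5 rows):
users.id | users.owner | users.code
7 | alice | Y2
9 | carol | Z1
30 | carol | Y2
1 | eve | X1
4 | eve | Z2
After ORDER BY (5 rows):
users.id | users.owner | users.code
30 | carol | Y2
9 | carol | Z1
7 | alice | Y2
4 | eve | Z2
1 | eve | X1

== RESULT ==
users.id | users.owner | users.code
30 | carol | Y2
9 | carol | Z1
7 | alice | Y2
4 | eve | Z2
1 | eve | X1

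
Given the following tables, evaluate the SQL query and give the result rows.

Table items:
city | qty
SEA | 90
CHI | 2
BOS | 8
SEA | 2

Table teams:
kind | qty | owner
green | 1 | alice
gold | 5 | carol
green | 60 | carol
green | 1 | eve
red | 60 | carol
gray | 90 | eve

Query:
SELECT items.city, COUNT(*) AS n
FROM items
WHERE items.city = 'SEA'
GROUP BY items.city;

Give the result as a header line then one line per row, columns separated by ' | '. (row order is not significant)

After WHERE (2 rows):
items.city | items.qty
SEA | 90
SEA | 2
After GROUP BY (1 rows):
items.city | n
SEA | 2

== RESULT ==
items.city | n
SEA | 2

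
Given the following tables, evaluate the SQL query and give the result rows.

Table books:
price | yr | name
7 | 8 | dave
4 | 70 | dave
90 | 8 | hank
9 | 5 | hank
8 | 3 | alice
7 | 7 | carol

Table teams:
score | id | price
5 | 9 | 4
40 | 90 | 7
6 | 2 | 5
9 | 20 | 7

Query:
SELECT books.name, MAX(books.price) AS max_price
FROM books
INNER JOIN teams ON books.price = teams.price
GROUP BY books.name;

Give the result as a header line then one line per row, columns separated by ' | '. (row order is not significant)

== RESULT ==
books.name | max_price
dave | 7
carol | 7

Derivation:
After JOIN teams (5 rows):
books.price | books.yr | books.name | teams.score | teams.id | teams.price
7 | 8 | dave | 40 | 90 | 7
7 | 8 | dave | 9 | 20 | 7
4 | 70 | dave | 5 | 9 | 4
7 | 7 | carol | 40 | 90 | 7
7 | 7 | carol | 9 | 20 | 7
After GROUP BY (2 rows):
books.name | max_price
dave | 7
carol | 7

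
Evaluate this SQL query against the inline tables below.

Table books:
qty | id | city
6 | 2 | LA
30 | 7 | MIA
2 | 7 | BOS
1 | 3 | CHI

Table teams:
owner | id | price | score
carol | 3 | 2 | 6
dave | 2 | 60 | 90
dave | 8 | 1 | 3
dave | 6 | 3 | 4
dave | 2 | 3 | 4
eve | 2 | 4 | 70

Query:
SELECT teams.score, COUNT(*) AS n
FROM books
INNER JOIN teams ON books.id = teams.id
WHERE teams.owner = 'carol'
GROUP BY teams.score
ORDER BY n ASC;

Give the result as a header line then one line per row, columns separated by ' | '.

== RESULT ==
teams.score | n
6 | 1

Derivation:
After JOIN teams (4 rows):
books.qty | books.id | books.city | teams.owner | teams.id | teams.price | teams.score
6 | 2 | LA | dave | 2 | 60 | 90
6 | 2 | LA | dave | 2 | 3 | 4
6 | 2 | LA | eve | 2 | 4 | 70
1 | 3 | CHI | carol | 3 | 2 | 6
After WHERE (1 rows):
books.qty | books.id | books.city | teams.owner | teams.id | teams.price | teams.score
1 | 3 | CHI | carol | 3 | 2 | 6
After GROUP BY (1 rows):
teams.score | n
6 | 1
After ORDER BY (1 rows):
teams.score | n
6 | 1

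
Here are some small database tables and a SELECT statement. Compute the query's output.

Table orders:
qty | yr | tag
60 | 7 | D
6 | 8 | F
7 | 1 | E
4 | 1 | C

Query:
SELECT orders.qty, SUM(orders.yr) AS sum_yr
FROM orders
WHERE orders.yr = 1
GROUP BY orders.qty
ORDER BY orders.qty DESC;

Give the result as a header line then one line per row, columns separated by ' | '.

After WHERE (2 rows):
orders.qty | orders.yr | orders.tag
7 | 1 | E
4 | 1 | C
After GROUP BY (2 rows):
orders.qty | sum_yr
7 | 1
4 | 1
After ORDER BY (2 rows):
orders.qty | sum_yr
7 | 1
4 | 1

== RESULT ==
orders.qty | sum_yr
7 | 1
4 | 1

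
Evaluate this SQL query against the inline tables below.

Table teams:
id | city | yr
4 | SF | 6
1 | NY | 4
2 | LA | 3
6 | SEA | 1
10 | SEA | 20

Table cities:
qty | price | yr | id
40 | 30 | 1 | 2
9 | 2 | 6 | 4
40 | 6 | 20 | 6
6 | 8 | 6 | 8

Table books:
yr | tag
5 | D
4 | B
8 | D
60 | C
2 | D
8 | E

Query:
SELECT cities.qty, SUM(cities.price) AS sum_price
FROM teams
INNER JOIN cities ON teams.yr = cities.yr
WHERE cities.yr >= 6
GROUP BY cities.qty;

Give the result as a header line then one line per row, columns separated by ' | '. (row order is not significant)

After JOIN cities (4 rows):
teams.id | teams.city | teams.yr | cities.qty | cities.price | cities.yr | cities.id
4 | SF | 6 | 9 | 2 | 6 | 4
4 | SF | 6 | 6 | 8 | 6 | 8
6 | SEA | 1 | 40 | 30 | 1 | 2
10 | SEA | 20 | 40 | 6 | 20 | 6
After WHERE (3 rows):
teams.id | teams.city | teams.yr | cities.qty | cities.price | cities.yr | cities.id
4 | SF | 6 | 9 | 2 | 6 | 4
4 | SF | 6 | 6 | 8 | 6 | 8
10 | SEA | 20 | 40 | 6 | 20 | 6
After GROUP BY (3 rows):
cities.qty | sum_price
9 | 2
6 | 8
40 | 6

== RESULT ==
cities.qty | sum_price
9 | 2
6 | 8
40 | 6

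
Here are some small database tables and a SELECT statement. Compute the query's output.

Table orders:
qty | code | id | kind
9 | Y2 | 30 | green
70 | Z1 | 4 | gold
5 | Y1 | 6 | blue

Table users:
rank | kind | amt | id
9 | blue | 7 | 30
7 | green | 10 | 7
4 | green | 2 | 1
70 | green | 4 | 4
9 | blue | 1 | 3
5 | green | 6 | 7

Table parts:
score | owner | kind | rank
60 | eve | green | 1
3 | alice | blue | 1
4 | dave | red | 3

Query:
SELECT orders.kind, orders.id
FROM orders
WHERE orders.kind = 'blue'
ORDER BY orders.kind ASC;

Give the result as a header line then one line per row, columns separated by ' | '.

== RESULT ==
orders.kind | orders.id
blue | 6

Derivation:
After WHERE (1 rows):
orders.qty | orders.code | orders.id | orders.kind
5 | Y1 | 6 | blue
After SELECT (1 rows):
orders.kind | orders.id
blue | 6
After ORDER BY (1 rows):
orders.kind | orders.id
blue | 6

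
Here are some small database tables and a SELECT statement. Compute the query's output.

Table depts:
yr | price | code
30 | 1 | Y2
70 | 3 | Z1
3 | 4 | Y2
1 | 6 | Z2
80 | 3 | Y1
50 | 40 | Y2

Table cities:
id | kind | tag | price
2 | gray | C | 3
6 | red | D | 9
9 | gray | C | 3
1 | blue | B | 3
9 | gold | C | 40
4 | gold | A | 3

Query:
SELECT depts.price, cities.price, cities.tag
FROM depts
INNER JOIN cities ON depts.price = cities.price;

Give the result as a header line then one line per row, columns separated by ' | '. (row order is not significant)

== RESULT ==
depts.price | cities.price | cities.tag
3 | 3 | C
3 | 3 | C
3 | 3 | B
3 | 3 | A
3 | 3 | C
3 | 3 | C
3 | 3 | B
3 | 3 | A
40 | 40 | C

Derivation:
After JOIN cities (9 rows):
depts.yr | depts.price | depts.code | cities.id | cities.kind | cities.tag | cities.price
70 | 3 | Z1 | 2 | gray | C | 3
70 | 3 | Z1 | 9 | gray | C | 3
70 | 3 | Z1 | 1 | blue | B | 3
70 | 3 | Z1 | 4 | gold | A | 3
80 | 3 | Y1 | 2 | gray | C | 3
80 | 3 | Y1 | 9 | gray | C | 3
80 | 3 | Y1 | 1 | blue | B | 3
80 | 3 | Y1 | 4 | gold | A | 3
50 | 40 | Y2 | 9 | gold | C | 40
After SELECT (9 rows):
depts.price | cities.price | cities.tag
3 | 3 | C
3 | 3 | C
3 | 3 | B
3 | 3 | A
3 | 3 | C
3 | 3 | C
3 | 3 | B
3 | 3 | A
40 | 40 | C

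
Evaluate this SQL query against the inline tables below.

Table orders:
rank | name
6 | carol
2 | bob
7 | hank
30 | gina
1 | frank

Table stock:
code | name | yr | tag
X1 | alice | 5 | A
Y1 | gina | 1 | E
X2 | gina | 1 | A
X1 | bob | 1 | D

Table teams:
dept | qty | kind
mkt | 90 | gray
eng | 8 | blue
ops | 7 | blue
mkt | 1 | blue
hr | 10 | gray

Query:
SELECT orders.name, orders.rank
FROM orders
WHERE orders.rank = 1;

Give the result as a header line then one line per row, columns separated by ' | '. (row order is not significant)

== RESULT ==
orders.name | orders.rank
frank | 1

Derivation:
After WHERE (1 rows):
orders.rank | orders.name
1 | frank
After SELECT (1 rows):
orders.name | orders.rank
frank | 1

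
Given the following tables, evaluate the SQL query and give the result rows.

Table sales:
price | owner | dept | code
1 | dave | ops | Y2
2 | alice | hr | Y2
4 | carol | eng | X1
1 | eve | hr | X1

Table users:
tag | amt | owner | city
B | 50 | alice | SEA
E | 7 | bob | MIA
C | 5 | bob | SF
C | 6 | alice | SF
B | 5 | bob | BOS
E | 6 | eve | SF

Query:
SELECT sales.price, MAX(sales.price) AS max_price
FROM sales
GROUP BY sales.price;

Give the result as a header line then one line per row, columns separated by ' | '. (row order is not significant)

After GROUP BY (3 rows):
sales.price | max_price
1 | 1
2 | 2
4 | 4

== RESULT ==
sales.price | max_price
1 | 1
2 | 2
4 | 4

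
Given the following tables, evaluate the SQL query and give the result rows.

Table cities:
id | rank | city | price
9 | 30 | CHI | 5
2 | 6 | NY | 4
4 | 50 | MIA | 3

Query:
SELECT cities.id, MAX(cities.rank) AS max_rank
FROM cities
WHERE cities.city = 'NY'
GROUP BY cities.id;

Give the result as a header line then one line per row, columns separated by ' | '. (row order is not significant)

== RESULT ==
cities.id | max_rank
2 | 6

Derivation:
After WHERE (1 rows):
cities.id | cities.rank | cities.city | cities.price
2 | 6 | NY | 4
After GROUP BY (1 rows):
cities.id | max_rank
2 | 6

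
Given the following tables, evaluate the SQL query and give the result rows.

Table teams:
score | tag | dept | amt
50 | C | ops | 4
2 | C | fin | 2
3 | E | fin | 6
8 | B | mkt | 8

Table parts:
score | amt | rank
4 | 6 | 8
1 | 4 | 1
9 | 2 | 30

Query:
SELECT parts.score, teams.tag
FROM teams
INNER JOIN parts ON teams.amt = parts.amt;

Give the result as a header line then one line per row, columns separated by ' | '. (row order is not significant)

== RESULT ==
parts.score | teams.tag
1 | C
9 | C
4 | E

Derivation:
After JOIN parts (3 rows):
teams.score | teams.tag | teams.dept | teams.amt | parts.score | parts.amt | parts.rank
50 | C | ops | 4 | 1 | 4 | 1
2 | C | fin | 2 | 9 | 2 | 30
3 | E | fin | 6 | 4 | 6 | 8
After SELECT (3 rows):
parts.score | teams.tag
1 | C
9 | C
4 | E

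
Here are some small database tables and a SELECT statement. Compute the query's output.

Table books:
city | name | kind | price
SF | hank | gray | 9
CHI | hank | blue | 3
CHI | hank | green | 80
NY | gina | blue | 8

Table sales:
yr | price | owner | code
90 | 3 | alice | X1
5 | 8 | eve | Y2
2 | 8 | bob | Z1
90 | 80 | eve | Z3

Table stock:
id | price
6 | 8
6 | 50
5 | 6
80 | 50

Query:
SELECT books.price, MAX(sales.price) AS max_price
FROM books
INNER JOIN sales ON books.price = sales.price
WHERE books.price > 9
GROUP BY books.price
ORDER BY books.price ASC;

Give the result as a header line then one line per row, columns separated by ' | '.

== RESULT ==
books.price | max_price
80 | 80

Derivation:
After JOIN sales (4 rows):
books.city | books.name | books.kind | books.price | sales.yr | sales.price | sales.owner | sales.code
CHI | hank | blue | 3 | 90 | 3 | alice | X1
CHI | hank | green | 80 | 90 | 80 | eve | Z3
NY | gina | blue | 8 | 5 | 8 | eve | Y2
NY | gina | blue | 8 | 2 | 8 | bob | Z1
After WHERE (1 rows):
books.city | books.name | books.kind | books.price | sales.yr | sales.price | sales.owner | sales.code
CHI | hank | green | 80 | 90 | 80 | eve | Z3
After GROUP BY (1 rows):
books.price | max_price
80 | 80
After ORDER BY (1 rows):
books.price | max_price
80 | 80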